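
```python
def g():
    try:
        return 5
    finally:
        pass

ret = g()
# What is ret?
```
5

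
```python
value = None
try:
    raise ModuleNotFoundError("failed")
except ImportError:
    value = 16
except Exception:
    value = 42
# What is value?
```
16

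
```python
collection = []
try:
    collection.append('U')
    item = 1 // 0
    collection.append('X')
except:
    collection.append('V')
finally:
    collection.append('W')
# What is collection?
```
['U', 'V', 'W']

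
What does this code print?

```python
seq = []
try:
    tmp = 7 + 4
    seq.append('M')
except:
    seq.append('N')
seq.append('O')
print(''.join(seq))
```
MO

No exception, try block completes normally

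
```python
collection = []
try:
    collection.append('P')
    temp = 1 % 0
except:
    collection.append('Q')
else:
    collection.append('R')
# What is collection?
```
['P', 'Q']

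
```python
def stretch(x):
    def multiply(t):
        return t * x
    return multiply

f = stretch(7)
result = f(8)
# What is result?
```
56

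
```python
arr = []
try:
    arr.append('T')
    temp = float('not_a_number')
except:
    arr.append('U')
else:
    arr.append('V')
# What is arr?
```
['T', 'U']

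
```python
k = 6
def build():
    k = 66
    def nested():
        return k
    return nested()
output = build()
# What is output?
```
66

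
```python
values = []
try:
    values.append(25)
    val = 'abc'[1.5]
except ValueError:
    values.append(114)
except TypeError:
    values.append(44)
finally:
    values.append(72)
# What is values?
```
[25, 44, 72]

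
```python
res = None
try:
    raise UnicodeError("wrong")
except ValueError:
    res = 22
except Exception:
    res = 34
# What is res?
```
22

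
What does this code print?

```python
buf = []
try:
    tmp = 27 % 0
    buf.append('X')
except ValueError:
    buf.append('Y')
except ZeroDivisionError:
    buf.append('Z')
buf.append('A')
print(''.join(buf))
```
ZA

ZeroDivisionError is caught by its specific handler, not ValueError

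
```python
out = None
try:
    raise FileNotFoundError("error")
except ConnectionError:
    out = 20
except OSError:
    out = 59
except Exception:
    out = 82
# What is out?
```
59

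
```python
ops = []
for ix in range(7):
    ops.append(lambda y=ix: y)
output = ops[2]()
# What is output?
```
2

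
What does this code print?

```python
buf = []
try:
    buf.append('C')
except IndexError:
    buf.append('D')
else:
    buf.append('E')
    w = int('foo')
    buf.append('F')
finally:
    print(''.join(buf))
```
CE

Try succeeds, else appends 'E', ValueError in else is uncaught, finally prints before exception propagates ('F' never appended)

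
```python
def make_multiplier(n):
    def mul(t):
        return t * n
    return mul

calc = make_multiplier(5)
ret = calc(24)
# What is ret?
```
120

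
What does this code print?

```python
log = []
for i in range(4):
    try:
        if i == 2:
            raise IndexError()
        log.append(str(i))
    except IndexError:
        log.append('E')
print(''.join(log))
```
01E3

Exception on i=2 caught, loop continues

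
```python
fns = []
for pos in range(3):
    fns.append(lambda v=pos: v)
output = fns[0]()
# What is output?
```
0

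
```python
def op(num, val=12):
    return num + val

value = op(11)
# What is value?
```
23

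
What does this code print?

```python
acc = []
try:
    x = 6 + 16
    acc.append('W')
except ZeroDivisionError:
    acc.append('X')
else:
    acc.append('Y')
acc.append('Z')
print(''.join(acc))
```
WYZ

else block runs when no exception occurs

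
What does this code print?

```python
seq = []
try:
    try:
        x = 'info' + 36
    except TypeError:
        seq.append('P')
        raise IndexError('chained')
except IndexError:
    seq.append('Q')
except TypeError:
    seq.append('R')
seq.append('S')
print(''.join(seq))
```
PQS

IndexError raised and caught, original TypeError not re-raised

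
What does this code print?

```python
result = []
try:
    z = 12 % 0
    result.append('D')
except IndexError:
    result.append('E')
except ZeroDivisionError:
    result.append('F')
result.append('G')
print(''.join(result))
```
FG

ZeroDivisionError is caught by its specific handler, not IndexError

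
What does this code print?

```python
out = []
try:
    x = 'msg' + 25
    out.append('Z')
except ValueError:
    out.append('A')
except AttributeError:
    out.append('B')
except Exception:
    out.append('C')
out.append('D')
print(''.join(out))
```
CD

TypeError not specifically caught, falls to Exception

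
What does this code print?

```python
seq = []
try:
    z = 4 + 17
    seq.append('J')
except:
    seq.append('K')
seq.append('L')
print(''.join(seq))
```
JL

No exception, try block completes normally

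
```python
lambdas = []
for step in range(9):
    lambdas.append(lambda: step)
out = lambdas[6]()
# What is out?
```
8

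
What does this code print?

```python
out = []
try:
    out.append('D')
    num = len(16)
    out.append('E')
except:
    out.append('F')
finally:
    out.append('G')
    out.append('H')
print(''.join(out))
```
DFGH

Code before exception runs, then except, then all of finally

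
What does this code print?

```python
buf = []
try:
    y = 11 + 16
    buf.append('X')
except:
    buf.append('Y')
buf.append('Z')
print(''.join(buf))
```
XZ

No exception, try block completes normally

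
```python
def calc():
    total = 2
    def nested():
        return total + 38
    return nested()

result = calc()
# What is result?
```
40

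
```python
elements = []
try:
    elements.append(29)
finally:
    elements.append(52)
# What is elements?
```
[29, 52]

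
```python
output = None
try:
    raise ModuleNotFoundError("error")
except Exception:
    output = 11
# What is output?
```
11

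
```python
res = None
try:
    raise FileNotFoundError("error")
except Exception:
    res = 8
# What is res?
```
8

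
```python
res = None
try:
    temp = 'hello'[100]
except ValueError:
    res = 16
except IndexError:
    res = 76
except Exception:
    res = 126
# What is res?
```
76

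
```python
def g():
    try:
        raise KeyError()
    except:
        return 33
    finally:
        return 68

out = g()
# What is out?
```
68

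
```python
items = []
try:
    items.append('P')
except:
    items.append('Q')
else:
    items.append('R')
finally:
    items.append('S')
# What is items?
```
['P', 'R', 'S']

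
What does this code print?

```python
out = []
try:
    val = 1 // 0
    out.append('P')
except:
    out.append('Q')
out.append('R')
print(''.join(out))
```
QR

Exception raised in try, caught by bare except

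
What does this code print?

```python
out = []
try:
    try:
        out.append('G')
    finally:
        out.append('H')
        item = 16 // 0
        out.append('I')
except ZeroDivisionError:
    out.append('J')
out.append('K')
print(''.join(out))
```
GHJK

Exception in inner finally caught by outer except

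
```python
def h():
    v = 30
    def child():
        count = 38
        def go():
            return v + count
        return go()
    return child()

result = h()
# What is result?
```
68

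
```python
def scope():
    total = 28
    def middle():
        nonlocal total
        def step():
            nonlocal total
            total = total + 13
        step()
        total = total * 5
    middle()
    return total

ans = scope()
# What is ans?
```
205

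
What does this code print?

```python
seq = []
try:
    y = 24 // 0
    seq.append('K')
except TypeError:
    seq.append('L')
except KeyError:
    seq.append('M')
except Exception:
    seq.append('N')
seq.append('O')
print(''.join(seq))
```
NO

ZeroDivisionError not specifically caught, falls to Exception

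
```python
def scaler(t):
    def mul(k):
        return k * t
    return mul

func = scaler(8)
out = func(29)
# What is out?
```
232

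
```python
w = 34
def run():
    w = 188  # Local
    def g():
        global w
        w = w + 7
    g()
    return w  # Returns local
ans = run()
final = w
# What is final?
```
41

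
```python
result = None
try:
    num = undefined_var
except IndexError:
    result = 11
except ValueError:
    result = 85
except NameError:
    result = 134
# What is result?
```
134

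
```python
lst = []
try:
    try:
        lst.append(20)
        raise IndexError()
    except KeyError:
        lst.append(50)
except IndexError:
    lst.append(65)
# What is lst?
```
[20, 65]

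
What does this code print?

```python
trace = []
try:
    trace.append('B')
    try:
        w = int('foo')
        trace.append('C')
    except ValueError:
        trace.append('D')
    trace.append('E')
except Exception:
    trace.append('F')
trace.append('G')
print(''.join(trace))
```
BDEG

Inner exception caught by inner handler, outer continues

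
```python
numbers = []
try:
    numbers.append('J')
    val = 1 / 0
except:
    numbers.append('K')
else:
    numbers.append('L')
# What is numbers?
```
['J', 'K']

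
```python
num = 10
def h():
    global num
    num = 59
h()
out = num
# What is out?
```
59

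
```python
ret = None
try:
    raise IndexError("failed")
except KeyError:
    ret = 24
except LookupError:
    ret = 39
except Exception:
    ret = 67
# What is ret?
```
39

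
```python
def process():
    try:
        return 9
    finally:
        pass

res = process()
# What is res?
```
9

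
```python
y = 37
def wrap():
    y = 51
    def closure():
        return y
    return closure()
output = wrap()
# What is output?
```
51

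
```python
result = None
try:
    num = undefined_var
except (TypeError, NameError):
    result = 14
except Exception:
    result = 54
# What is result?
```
14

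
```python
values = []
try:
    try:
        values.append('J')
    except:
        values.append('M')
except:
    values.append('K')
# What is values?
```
['J']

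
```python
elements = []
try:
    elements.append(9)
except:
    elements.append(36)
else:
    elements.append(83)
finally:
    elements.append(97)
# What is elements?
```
[9, 83, 97]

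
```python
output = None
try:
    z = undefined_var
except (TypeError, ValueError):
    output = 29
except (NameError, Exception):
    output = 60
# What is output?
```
60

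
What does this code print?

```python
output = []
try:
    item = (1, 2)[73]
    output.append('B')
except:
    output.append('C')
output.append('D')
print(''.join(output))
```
CD

Exception raised in try, caught by bare except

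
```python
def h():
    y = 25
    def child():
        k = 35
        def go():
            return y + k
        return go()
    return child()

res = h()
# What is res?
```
60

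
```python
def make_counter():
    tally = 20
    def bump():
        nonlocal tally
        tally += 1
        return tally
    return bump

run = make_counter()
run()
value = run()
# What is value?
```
22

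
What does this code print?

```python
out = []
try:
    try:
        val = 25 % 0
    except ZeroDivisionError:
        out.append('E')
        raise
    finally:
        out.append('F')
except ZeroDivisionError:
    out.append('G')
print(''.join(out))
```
EFG

finally runs before re-raised exception propagates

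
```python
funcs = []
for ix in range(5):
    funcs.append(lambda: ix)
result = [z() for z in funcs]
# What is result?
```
[4, 4, 4, 4, 4]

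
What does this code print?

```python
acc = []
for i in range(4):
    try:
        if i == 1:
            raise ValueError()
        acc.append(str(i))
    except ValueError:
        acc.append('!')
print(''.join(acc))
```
0!23

Exception on i=1 caught, loop continues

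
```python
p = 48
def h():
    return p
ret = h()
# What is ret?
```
48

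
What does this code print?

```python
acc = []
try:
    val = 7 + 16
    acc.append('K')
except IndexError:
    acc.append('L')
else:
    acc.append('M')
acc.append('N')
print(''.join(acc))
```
KMN

else block runs when no exception occurs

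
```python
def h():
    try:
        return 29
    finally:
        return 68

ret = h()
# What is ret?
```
68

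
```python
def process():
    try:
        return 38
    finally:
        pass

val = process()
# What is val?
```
38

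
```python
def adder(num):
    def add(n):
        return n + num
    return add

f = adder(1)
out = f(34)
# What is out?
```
35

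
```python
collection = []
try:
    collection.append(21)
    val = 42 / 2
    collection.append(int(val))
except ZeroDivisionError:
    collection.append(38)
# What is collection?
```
[21, 21]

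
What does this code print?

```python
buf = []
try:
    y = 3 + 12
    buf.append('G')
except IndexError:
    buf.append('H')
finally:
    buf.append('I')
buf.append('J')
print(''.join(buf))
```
GIJ

finally runs after normal execution too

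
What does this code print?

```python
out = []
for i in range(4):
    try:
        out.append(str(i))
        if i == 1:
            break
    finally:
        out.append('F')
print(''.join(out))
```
0F1F

finally runs even when breaking out of loop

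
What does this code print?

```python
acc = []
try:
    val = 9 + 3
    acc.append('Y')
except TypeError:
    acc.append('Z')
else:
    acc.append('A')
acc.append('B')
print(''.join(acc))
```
YAB

else block runs when no exception occurs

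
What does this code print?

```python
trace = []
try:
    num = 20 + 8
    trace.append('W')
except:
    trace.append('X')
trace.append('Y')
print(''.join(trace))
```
WY

No exception, try block completes normally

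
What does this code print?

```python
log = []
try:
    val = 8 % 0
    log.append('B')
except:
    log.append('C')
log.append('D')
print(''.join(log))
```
CD

Exception raised in try, caught by bare except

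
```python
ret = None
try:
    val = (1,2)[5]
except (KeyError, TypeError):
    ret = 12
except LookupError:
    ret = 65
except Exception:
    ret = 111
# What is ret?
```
65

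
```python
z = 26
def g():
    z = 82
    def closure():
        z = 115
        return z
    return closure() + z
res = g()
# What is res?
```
197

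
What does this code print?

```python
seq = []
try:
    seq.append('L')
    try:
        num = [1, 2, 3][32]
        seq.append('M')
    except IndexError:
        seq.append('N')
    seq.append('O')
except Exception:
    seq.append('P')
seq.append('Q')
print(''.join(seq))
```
LNOQ

Inner exception caught by inner handler, outer continues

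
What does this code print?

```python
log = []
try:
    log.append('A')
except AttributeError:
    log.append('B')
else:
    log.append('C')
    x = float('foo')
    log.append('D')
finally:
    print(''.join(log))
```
AC

Try succeeds, else appends 'C', ValueError in else is uncaught, finally prints before exception propagates ('D' never appended)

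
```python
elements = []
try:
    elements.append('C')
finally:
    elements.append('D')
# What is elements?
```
['C', 'D']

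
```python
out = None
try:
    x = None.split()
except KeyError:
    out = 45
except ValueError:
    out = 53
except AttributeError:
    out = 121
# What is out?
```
121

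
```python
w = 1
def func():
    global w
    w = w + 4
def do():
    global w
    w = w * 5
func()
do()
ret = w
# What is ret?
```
25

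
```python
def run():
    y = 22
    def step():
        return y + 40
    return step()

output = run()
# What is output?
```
62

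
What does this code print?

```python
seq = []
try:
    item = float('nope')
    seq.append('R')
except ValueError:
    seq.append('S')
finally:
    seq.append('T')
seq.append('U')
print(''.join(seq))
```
STU

finally always runs, even after exception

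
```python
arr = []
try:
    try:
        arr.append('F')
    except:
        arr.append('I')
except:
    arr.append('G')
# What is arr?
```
['F']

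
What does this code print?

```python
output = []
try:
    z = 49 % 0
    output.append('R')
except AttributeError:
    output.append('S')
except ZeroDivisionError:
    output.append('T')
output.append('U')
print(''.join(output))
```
TU

ZeroDivisionError is caught by its specific handler, not AttributeError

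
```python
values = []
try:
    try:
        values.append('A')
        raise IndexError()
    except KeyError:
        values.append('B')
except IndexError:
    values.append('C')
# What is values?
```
['A', 'C']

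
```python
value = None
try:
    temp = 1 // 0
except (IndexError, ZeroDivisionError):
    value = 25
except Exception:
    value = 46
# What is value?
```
25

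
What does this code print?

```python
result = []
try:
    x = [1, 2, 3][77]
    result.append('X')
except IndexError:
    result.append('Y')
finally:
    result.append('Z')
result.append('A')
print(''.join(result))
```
YZA

finally always runs, even after exception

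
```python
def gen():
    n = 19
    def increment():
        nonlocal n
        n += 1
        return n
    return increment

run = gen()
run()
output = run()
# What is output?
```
21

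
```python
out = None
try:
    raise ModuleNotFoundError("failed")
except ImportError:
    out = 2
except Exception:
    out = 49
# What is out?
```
2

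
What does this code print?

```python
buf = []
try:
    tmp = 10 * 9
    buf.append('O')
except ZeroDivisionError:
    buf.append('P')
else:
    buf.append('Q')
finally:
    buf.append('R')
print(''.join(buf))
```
OQR

else runs before finally when no exception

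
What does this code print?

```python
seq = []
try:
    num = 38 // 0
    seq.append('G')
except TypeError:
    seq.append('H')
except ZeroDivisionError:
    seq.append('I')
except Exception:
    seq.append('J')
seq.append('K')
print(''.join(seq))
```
IK

ZeroDivisionError matches before generic Exception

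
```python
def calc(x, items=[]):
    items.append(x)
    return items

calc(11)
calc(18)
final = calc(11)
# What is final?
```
[11, 18, 11]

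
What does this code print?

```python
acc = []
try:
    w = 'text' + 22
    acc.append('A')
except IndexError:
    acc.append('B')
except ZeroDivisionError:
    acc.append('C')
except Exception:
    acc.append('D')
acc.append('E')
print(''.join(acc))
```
DE

TypeError not specifically caught, falls to Exception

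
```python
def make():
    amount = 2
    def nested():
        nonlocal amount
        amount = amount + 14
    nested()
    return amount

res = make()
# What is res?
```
16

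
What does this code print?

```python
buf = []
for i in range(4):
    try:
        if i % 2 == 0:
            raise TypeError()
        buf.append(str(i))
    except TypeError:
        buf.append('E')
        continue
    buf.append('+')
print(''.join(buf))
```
E1+E3+

continue in except skips rest of loop body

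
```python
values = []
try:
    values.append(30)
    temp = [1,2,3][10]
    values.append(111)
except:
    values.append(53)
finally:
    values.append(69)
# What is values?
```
[30, 53, 69]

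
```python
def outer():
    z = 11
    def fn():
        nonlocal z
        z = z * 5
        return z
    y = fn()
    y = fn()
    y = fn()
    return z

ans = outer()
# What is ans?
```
1375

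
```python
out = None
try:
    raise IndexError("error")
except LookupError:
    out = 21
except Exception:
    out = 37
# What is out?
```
21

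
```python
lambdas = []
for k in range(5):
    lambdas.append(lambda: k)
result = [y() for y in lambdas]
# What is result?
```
[4, 4, 4, 4, 4]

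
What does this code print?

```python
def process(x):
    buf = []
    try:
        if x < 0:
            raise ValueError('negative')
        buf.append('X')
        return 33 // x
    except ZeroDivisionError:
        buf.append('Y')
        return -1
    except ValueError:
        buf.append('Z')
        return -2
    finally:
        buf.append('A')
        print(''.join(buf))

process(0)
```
XYA

x=0 causes ZeroDivisionError, caught, finally prints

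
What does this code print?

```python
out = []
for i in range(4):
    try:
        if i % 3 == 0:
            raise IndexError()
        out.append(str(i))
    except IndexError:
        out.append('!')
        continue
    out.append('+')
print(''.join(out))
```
!1+2+!

continue in except skips rest of loop body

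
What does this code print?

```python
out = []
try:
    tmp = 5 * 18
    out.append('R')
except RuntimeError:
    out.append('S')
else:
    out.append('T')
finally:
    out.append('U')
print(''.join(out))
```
RTU

else runs before finally when no exception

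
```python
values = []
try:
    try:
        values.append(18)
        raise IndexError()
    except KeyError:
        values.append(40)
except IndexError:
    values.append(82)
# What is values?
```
[18, 82]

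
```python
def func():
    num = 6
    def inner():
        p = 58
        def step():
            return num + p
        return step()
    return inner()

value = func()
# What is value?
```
64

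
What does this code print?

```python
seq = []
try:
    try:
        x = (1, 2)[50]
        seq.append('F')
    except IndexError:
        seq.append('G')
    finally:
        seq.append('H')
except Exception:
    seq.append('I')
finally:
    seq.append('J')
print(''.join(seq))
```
GHJ

Both finally blocks run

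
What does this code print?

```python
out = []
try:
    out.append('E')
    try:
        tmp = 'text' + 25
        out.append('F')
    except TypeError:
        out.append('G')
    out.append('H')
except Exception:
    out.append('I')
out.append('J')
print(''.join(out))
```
EGHJ

Inner exception caught by inner handler, outer continues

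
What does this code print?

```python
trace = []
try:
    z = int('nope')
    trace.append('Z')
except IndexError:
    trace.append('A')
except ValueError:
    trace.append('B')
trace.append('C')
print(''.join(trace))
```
BC

ValueError is caught by its specific handler, not IndexError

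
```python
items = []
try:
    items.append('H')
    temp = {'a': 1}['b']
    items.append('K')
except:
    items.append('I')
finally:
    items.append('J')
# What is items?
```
['H', 'I', 'J']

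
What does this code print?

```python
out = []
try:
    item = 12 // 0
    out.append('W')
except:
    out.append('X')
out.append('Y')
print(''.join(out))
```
XY

Exception raised in try, caught by bare except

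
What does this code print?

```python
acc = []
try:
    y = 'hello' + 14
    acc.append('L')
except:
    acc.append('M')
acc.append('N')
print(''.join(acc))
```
MN

Exception raised in try, caught by bare except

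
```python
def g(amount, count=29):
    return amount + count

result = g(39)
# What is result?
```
68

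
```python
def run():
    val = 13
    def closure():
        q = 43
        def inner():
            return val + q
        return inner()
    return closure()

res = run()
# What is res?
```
56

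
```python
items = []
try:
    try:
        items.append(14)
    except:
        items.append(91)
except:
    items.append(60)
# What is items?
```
[14]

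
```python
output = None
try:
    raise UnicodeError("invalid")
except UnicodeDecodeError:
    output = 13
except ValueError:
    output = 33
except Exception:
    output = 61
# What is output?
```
33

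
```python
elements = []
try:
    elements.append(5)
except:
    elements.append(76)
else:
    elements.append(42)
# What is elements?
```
[5, 42]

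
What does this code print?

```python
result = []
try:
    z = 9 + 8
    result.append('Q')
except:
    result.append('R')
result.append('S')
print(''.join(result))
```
QS

No exception, try block completes normally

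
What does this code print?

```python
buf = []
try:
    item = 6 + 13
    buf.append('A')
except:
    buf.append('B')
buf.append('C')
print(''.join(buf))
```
AC

No exception, try block completes normally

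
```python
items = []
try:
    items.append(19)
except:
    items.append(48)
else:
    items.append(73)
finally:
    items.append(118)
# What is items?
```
[19, 73, 118]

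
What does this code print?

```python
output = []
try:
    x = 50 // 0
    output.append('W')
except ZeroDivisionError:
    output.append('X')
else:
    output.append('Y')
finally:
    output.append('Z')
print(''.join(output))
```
XZ

Exception: except runs, else skipped, finally runs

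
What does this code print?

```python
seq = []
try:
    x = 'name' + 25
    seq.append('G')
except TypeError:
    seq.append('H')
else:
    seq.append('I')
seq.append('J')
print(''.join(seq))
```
HJ

else block skipped when exception is caught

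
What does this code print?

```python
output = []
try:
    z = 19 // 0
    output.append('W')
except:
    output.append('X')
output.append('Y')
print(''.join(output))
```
XY

Exception raised in try, caught by bare except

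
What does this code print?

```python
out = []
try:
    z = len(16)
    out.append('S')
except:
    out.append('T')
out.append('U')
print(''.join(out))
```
TU

Exception raised in try, caught by bare except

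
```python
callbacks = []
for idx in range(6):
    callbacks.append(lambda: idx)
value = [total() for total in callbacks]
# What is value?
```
[5, 5, 5, 5, 5, 5]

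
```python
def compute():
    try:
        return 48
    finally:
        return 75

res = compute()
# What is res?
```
75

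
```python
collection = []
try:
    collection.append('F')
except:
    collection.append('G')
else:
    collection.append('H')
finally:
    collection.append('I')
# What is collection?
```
['F', 'H', 'I']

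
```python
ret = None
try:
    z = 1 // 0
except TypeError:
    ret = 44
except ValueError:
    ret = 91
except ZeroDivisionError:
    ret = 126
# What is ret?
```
126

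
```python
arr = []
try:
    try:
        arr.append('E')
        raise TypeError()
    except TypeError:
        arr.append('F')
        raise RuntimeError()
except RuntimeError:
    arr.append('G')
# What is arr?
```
['E', 'F', 'G']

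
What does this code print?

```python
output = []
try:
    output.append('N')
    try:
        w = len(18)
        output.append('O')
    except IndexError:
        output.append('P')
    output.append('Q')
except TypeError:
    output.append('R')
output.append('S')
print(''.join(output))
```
NRS

Inner handler doesn't match, propagates to outer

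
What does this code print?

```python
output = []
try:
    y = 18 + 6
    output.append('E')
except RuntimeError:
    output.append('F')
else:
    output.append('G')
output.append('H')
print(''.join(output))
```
EGH

else block runs when no exception occurs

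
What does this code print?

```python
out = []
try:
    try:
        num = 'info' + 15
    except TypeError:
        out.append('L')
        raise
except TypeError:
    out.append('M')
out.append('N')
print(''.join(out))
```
LMN

raise without argument re-raises current exception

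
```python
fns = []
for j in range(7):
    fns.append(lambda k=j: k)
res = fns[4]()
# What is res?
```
4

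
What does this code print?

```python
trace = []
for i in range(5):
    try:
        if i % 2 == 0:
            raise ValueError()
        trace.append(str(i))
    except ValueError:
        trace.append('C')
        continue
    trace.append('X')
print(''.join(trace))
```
C1XC3XC

continue in except skips rest of loop body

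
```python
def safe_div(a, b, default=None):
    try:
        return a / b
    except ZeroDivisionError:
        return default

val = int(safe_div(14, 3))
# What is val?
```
4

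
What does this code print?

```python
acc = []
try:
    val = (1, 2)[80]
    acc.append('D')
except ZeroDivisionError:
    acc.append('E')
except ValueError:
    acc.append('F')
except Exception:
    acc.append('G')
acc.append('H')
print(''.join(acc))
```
GH

IndexError not specifically caught, falls to Exception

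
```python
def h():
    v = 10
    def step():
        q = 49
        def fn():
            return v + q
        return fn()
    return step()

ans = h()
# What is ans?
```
59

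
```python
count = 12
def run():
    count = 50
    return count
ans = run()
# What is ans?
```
50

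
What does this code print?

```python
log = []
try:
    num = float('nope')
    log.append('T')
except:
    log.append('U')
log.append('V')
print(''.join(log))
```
UV

Exception raised in try, caught by bare except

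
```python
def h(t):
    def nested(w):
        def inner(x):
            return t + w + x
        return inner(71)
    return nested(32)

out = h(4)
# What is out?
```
107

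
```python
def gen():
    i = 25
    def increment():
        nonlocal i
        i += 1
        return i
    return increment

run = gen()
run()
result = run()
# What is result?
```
27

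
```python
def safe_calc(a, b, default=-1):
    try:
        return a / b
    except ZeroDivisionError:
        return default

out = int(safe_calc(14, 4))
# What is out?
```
3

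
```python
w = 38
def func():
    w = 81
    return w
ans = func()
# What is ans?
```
81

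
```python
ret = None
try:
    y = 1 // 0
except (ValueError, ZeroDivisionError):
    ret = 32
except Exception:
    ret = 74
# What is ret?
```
32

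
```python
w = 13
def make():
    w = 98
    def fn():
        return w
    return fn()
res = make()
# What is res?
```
98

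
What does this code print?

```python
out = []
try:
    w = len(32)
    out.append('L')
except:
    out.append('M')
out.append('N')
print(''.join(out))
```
MN

Exception raised in try, caught by bare except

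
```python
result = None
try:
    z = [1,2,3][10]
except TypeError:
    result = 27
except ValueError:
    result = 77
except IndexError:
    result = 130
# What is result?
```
130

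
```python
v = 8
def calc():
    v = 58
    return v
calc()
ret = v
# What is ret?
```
8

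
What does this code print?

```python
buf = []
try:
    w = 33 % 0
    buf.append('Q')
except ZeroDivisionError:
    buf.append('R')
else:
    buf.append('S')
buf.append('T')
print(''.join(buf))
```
RT

else block skipped when exception is caught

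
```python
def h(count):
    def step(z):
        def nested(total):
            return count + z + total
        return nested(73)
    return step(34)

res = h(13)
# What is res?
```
120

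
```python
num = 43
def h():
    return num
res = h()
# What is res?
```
43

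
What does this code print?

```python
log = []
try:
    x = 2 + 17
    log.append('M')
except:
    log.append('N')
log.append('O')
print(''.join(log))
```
MO

No exception, try block completes normally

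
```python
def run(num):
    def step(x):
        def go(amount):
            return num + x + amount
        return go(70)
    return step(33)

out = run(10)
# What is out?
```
113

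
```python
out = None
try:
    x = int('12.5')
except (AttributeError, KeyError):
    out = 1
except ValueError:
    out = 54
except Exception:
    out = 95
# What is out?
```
54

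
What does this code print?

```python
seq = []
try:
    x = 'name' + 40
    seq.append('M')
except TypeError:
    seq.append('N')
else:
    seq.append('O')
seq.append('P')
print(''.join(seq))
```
NP

else block skipped when exception is caught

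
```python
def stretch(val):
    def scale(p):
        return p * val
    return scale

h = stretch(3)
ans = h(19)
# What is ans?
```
57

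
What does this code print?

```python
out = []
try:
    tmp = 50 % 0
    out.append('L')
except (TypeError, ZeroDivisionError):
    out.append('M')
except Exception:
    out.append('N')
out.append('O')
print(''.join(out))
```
MO

ZeroDivisionError matches tuple containing it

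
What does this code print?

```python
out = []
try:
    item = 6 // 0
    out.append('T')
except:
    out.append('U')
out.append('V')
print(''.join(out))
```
UV

Exception raised in try, caught by bare except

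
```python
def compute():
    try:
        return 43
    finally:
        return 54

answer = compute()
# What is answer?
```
54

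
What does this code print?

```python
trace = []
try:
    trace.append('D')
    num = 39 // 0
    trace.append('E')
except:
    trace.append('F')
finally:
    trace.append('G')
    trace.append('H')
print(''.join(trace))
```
DFGH

Code before exception runs, then except, then all of finally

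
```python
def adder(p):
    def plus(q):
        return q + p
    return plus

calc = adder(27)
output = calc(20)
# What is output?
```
47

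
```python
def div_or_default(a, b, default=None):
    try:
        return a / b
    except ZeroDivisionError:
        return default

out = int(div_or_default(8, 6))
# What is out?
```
1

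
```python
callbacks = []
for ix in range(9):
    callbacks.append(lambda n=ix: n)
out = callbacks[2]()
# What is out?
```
2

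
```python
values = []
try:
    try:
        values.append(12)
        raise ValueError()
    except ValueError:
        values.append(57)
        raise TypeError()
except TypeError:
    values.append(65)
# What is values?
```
[12, 57, 65]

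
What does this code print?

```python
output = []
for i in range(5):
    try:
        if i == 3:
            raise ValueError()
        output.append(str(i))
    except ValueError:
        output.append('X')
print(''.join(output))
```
012X4

Exception on i=3 caught, loop continues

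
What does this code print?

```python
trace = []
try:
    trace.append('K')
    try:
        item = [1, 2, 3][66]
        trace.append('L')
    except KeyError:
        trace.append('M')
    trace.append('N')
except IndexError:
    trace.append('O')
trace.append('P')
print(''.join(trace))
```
KOP

Inner handler doesn't match, propagates to outer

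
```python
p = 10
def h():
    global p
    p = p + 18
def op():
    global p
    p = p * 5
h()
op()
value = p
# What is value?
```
140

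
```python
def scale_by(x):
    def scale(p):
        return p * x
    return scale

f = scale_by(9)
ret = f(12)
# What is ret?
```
108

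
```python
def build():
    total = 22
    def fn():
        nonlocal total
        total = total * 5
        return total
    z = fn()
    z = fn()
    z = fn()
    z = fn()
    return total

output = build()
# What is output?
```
13750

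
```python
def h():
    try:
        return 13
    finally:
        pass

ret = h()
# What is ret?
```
13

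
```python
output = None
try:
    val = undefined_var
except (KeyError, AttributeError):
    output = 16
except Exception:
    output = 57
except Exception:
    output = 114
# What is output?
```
57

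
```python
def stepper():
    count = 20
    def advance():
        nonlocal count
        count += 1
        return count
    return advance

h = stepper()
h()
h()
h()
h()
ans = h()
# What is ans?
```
25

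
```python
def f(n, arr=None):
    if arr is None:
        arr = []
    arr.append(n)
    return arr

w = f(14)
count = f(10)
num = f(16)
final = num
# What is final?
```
[16]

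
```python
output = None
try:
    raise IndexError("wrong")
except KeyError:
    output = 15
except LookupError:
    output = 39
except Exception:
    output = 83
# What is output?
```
39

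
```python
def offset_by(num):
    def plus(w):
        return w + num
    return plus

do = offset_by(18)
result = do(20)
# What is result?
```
38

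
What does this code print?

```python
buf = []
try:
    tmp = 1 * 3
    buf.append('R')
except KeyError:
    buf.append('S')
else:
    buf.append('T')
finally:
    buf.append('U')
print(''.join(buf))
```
RTU

else runs before finally when no exception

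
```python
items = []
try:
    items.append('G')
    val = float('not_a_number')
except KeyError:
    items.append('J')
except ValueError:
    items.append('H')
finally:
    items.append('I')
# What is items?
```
['G', 'H', 'I']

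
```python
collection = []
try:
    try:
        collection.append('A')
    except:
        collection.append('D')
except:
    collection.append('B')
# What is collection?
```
['A']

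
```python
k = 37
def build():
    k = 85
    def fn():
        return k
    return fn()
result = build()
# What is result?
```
85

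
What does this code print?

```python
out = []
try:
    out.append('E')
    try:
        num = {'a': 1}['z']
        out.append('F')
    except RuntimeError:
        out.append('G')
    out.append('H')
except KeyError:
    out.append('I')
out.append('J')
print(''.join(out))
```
EIJ

Inner handler doesn't match, propagates to outer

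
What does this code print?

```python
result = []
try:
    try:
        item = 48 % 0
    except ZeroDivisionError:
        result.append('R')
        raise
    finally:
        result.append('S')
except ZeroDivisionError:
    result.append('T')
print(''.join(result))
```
RST

finally runs before re-raised exception propagates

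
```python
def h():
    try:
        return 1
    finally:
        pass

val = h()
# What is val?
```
1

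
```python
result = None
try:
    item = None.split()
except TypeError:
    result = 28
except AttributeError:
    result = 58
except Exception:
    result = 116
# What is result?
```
58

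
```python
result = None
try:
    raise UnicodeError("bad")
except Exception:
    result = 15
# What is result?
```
15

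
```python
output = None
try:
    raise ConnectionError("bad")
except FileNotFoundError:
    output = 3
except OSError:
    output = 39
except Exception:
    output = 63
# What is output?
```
39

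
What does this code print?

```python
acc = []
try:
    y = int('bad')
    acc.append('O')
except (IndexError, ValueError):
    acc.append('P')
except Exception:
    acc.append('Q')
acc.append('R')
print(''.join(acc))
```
PR

ValueError matches tuple containing it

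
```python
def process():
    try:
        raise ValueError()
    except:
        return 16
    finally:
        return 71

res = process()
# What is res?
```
71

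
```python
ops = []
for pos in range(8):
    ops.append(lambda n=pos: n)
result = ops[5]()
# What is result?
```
5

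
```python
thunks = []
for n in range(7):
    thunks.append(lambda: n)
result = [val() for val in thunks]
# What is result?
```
[6, 6, 6, 6, 6, 6, 6]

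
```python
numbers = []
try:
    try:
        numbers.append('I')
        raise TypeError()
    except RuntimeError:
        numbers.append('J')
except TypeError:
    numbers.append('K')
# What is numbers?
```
['I', 'K']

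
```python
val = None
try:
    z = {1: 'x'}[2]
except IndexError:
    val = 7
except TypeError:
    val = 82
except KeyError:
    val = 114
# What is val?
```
114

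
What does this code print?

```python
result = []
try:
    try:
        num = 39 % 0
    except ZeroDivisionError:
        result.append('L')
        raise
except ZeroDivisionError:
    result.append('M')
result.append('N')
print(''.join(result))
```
LMN

raise without argument re-raises current exception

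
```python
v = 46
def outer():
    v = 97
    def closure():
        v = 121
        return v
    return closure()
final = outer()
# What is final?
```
121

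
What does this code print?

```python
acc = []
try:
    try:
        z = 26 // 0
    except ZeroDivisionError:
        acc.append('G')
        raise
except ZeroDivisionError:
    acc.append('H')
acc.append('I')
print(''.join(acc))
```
GHI

raise without argument re-raises current exception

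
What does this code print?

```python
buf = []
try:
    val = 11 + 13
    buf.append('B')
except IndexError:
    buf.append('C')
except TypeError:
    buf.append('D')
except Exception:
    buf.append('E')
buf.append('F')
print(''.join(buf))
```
BF

No exception, try block completes normally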